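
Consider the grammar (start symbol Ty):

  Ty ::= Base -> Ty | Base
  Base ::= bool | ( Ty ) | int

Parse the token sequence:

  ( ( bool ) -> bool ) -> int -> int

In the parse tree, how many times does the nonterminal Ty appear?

6

[Ty [Base ( [Ty [Base ( [Ty [Base bool]] )] -> [Ty [Base bool]]] )] -> [Ty [Base int] -> [Ty [Base int]]]]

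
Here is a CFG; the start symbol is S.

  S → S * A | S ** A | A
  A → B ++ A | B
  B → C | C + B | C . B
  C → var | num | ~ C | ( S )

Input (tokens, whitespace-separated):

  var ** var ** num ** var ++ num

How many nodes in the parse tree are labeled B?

[S [S [S [S [A [B [C var]]]] ** [A [B [C var]]]] ** [A [B [C num]]]] ** [A [B [C var]] ++ [A [B [C num]]]]]

5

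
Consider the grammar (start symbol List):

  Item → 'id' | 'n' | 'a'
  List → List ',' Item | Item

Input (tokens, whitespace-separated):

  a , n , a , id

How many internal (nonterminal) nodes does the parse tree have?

[List [List [List [List [Item a]] , [Item n]] , [Item a]] , [Item id]]

8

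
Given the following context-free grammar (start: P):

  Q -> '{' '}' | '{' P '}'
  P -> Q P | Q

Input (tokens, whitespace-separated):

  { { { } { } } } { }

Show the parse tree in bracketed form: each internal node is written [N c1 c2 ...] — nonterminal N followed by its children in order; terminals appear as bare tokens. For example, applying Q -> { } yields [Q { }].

[P [Q { [P [Q { [P [Q { }] [P [Q { }]]] }]] }] [P [Q { }]]]

P
Q P
{ P } P
{ Q } P
{ { P } } P
{ { Q P } } P
{ { { } P } } P
{ { { } Q } } P
{ { { } { } } } P
{ { { } { } } } Q
{ { { } { } } } { }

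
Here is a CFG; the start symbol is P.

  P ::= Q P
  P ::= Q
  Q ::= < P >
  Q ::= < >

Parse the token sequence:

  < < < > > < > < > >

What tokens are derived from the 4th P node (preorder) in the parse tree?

< > < >

[P [Q < [P [Q < [P [Q < >]] >] [P [Q < >] [P [Q < >]]]] >]]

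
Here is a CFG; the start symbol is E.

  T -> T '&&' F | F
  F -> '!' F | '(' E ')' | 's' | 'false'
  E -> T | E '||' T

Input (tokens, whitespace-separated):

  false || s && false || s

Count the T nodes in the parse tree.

4

[E [E [E [T [F false]]] || [T [T [F s]] && [F false]]] || [T [F s]]]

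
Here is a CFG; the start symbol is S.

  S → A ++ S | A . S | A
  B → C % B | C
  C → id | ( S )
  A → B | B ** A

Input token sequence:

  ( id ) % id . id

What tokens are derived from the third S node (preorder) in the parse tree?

id

[S [A [B [C ( [S [A [B [C id]]]] )] % [B [C id]]]] . [S [A [B [C id]]]]]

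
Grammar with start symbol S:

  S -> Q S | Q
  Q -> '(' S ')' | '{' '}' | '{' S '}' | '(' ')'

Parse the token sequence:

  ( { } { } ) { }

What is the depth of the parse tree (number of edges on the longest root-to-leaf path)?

[S [Q ( [S [Q { }] [S [Q { }]]] )] [S [Q { }]]]

5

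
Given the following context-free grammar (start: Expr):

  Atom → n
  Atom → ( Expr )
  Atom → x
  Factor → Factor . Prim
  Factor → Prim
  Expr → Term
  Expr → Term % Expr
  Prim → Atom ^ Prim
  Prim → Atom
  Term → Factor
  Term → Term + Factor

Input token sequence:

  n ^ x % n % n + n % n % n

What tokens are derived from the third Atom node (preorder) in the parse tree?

n

[Expr [Term [Factor [Prim [Atom n] ^ [Prim [Atom x]]]]] % [Expr [Term [Factor [Prim [Atom n]]]] % [Expr [Term [Term [Factor [Prim [Atom n]]]] + [Factor [Prim [Atom n]]]] % [Expr [Term [Factor [Prim [Atom n]]]] % [Expr [Term [Factor [Prim [Atom n]]]]]]]]]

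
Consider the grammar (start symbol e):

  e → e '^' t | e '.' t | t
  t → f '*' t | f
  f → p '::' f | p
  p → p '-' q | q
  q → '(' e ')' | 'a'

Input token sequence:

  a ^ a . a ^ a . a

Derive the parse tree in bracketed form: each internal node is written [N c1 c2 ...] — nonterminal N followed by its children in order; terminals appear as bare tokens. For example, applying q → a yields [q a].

[e [e [e [e [e [t [f [p [q a]]]]] ^ [t [f [p [q a]]]]] . [t [f [p [q a]]]]] ^ [t [f [p [q a]]]]] . [t [f [p [q a]]]]]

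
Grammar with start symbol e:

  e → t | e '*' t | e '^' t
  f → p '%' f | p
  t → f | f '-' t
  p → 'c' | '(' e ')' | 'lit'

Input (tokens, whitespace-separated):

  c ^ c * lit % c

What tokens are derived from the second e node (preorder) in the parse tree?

[e [e [e [t [f [p c]]]] ^ [t [f [p c]]]] * [t [f [p lit] % [f [p c]]]]]

c ^ c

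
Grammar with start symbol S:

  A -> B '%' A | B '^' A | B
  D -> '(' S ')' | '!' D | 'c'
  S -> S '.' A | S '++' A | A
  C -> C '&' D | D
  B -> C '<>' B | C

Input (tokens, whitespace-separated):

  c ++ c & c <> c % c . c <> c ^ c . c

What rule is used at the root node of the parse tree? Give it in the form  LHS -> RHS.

[S [S [S [S [A [B [C [D c]]]]] ++ [A [B [C [C [D c]] & [D c]] <> [B [C [D c]]]] % [A [B [C [D c]]]]]] . [A [B [C [D c]] <> [B [C [D c]]]] ^ [A [B [C [D c]]]]]] . [A [B [C [D c]]]]]

S -> S '.' A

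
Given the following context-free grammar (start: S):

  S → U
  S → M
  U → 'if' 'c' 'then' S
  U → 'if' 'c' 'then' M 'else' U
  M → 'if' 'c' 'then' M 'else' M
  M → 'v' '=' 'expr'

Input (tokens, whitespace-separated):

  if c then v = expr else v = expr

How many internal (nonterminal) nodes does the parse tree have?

[S [M if c then [M v = expr] else [M v = expr]]]

4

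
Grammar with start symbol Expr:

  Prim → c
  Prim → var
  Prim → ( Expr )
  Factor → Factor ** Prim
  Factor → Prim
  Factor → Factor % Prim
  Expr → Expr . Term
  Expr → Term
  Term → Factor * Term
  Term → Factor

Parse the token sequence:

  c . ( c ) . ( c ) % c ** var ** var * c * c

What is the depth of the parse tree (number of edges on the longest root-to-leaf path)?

[Expr [Expr [Expr [Term [Factor [Prim c]]]] . [Term [Factor [Prim ( [Expr [Term [Factor [Prim c]]]] )]]]] . [Term [Factor [Factor [Factor [Factor [Prim ( [Expr [Term [Factor [Prim c]]]] )]] % [Prim c]] ** [Prim var]] ** [Prim var]] * [Term [Factor [Prim c]] * [Term [Factor [Prim c]]]]]]

11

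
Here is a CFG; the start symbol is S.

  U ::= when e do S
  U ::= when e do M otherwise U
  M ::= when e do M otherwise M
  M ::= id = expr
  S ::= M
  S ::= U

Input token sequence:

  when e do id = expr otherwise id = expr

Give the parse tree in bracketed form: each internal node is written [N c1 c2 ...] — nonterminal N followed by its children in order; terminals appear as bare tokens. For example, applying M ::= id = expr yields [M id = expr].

S
M
when e do M otherwise M
when e do id = expr otherwise M
when e do id = expr otherwise id = expr

[S [M when e do [M id = expr] otherwise [M id = expr]]]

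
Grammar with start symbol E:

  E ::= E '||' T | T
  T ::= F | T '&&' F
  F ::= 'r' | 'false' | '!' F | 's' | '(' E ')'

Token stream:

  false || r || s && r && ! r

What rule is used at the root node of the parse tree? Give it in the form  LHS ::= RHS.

[E [E [E [T [F false]]] || [T [F r]]] || [T [T [T [F s]] && [F r]] && [F ! [F r]]]]

E ::= E '||' T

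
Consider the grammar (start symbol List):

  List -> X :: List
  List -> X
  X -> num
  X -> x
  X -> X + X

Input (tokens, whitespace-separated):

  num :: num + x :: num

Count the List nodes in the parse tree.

3

[List [X num] :: [List [X [X num] + [X x]] :: [List [X num]]]]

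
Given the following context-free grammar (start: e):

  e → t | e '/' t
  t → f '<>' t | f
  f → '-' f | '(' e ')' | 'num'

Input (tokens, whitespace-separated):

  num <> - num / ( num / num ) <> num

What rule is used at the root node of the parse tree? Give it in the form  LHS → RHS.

[e [e [t [f num] <> [t [f - [f num]]]]] / [t [f ( [e [e [t [f num]]] / [t [f num]]] )] <> [t [f num]]]]

e → e '/' t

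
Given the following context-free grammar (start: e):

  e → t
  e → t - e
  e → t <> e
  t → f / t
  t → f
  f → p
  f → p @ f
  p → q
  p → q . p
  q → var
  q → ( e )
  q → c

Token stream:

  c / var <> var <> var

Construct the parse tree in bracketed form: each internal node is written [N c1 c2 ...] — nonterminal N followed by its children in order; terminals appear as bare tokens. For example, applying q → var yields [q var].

e
t <> e
f / t <> e
p / t <> e
q / t <> e
c / t <> e
c / f <> e
c / p <> e
c / q <> e
c / var <> e
c / var <> t <> e
c / var <> f <> e
c / var <> p <> e
c / var <> q <> e
c / var <> var <> e
c / var <> var <> t
c / var <> var <> f
c / var <> var <> p
c / var <> var <> q
c / var <> var <> var

[e [t [f [p [q c]]] / [t [f [p [q var]]]]] <> [e [t [f [p [q var]]]] <> [e [t [f [p [q var]]]]]]]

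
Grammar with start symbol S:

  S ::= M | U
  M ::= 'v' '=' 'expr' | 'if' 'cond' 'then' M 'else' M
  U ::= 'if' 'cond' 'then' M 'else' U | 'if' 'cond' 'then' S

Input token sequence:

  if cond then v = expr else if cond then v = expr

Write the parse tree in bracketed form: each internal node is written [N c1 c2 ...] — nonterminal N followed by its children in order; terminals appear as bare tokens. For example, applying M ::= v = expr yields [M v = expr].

S
U
if cond then M else U
if cond then v = expr else U
if cond then v = expr else if cond then S
if cond then v = expr else if cond then M
if cond then v = expr else if cond then v = expr

[S [U if cond then [M v = expr] else [U if cond then [S [M v = expr]]]]]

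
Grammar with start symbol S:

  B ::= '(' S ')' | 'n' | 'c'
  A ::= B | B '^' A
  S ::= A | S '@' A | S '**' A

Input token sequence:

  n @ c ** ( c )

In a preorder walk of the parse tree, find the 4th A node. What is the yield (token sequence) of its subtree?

c

[S [S [S [A [B n]]] @ [A [B c]]] ** [A [B ( [S [A [B c]]] )]]]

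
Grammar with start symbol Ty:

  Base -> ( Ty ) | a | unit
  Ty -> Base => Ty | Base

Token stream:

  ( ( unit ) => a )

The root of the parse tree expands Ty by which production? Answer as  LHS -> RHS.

Ty -> Base

[Ty [Base ( [Ty [Base ( [Ty [Base unit]] )] => [Ty [Base a]]] )]]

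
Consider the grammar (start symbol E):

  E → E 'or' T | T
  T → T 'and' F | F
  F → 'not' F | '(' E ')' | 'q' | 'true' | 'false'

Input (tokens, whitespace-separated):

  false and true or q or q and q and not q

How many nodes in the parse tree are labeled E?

[E [E [E [T [T [F false]] and [F true]]] or [T [F q]]] or [T [T [T [F q]] and [F q]] and [F not [F q]]]]

3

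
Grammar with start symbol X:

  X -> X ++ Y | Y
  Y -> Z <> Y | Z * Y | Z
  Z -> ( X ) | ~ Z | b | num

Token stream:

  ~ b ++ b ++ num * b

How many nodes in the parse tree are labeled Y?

4

[X [X [X [Y [Z ~ [Z b]]]] ++ [Y [Z b]]] ++ [Y [Z num] * [Y [Z b]]]]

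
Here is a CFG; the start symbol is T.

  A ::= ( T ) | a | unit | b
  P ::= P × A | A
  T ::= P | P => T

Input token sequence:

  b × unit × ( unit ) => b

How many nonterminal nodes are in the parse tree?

13

[T [P [P [P [A b]] × [A unit]] × [A ( [T [P [A unit]]] )]] => [T [P [A b]]]]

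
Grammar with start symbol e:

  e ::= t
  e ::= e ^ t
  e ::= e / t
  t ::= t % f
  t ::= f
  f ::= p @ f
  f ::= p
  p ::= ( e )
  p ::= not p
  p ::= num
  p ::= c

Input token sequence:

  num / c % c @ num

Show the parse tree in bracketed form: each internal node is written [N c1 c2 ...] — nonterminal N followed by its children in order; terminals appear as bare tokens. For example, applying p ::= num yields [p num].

[e [e [t [f [p num]]]] / [t [t [f [p c]]] % [f [p c] @ [f [p num]]]]]

e
e / t
t / t
f / t
p / t
num / t
num / t % f
num / f % f
num / p % f
num / c % f
num / c % p @ f
num / c % c @ f
num / c % c @ p
num / c % c @ num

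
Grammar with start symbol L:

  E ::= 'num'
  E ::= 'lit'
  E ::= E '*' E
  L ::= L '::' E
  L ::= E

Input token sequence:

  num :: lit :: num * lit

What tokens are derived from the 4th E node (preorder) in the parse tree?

[L [L [L [E num]] :: [E lit]] :: [E [E num] * [E lit]]]

num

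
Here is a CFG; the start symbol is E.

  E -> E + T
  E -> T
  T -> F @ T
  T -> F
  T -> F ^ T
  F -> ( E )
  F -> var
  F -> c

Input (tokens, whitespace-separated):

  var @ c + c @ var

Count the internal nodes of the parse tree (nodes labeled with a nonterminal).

10

[E [E [T [F var] @ [T [F c]]]] + [T [F c] @ [T [F var]]]]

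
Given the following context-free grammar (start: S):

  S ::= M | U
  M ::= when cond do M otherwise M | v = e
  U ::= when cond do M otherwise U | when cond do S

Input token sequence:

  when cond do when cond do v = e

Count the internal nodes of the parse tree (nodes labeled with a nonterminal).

6

[S [U when cond do [S [U when cond do [S [M v = e]]]]]]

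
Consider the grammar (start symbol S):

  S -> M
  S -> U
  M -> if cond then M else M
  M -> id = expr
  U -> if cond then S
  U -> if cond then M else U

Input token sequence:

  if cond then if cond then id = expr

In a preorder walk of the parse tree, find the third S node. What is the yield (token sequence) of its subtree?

id = expr

[S [U if cond then [S [U if cond then [S [M id = expr]]]]]]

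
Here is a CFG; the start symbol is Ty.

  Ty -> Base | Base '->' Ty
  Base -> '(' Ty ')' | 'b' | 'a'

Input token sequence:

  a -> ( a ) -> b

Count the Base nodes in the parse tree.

4

[Ty [Base a] -> [Ty [Base ( [Ty [Base a]] )] -> [Ty [Base b]]]]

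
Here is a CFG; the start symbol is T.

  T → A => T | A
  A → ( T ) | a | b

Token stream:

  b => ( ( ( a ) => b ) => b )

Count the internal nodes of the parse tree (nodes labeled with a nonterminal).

14

[T [A b] => [T [A ( [T [A ( [T [A ( [T [A a]] )] => [T [A b]]] )] => [T [A b]]] )]]]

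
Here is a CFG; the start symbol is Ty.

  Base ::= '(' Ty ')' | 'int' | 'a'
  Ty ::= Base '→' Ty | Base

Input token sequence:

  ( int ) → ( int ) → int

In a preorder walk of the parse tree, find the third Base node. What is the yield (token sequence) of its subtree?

( int )

[Ty [Base ( [Ty [Base int]] )] → [Ty [Base ( [Ty [Base int]] )] → [Ty [Base int]]]]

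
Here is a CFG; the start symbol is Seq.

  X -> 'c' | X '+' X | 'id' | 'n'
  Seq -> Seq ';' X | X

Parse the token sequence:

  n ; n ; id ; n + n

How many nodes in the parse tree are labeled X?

[Seq [Seq [Seq [Seq [X n]] ; [X n]] ; [X id]] ; [X [X n] + [X n]]]

6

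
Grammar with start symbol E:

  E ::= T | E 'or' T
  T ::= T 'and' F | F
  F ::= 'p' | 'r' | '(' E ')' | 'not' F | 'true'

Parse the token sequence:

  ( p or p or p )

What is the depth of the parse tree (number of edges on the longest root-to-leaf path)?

8

[E [T [F ( [E [E [E [T [F p]]] or [T [F p]]] or [T [F p]]] )]]]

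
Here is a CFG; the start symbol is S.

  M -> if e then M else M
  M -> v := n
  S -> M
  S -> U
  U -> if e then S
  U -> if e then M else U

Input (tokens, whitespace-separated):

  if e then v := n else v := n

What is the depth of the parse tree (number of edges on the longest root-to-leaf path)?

[S [M if e then [M v := n] else [M v := n]]]

3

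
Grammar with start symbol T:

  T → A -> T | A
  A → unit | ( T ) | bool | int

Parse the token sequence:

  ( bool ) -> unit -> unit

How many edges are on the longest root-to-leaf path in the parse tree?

4

[T [A ( [T [A bool]] )] -> [T [A unit] -> [T [A unit]]]]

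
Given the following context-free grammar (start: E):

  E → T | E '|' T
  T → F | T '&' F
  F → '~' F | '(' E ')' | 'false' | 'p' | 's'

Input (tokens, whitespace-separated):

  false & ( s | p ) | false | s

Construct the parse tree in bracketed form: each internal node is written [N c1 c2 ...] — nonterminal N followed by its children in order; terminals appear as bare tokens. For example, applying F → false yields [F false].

[E [E [E [T [T [F false]] & [F ( [E [E [T [F s]]] | [T [F p]]] )]]] | [T [F false]]] | [T [F s]]]

E
E | T
E | T | T
T | T | T
T & F | T | T
F & F | T | T
false & F | T | T
false & ( E ) | T | T
false & ( E | T ) | T | T
false & ( T | T ) | T | T
false & ( F | T ) | T | T
false & ( s | T ) | T | T
false & ( s | F ) | T | T
false & ( s | p ) | T | T
false & ( s | p ) | F | T
false & ( s | p ) | false | T
false & ( s | p ) | false | F
false & ( s | p ) | false | s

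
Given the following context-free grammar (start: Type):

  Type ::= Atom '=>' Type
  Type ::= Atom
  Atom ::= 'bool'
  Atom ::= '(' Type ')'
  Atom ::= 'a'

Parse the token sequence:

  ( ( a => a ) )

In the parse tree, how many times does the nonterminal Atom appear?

[Type [Atom ( [Type [Atom ( [Type [Atom a] => [Type [Atom a]]] )]] )]]

4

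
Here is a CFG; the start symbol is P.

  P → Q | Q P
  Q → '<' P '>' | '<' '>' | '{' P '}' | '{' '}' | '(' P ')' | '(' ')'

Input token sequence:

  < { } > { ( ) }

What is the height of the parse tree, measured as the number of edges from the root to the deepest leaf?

5

[P [Q < [P [Q { }]] >] [P [Q { [P [Q ( )]] }]]]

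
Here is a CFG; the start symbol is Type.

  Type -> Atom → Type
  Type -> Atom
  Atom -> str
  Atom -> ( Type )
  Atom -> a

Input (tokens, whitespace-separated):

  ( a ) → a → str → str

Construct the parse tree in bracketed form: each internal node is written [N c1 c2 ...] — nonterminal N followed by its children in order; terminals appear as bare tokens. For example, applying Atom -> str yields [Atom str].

Type
Atom → Type
( Type ) → Type
( Atom ) → Type
( a ) → Type
( a ) → Atom → Type
( a ) → a → Type
( a ) → a → Atom → Type
( a ) → a → str → Type
( a ) → a → str → Atom
( a ) → a → str → str

[Type [Atom ( [Type [Atom a]] )] → [Type [Atom a] → [Type [Atom str] → [Type [Atom str]]]]]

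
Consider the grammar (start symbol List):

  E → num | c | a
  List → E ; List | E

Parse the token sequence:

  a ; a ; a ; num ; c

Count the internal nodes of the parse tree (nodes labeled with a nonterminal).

10

[List [E a] ; [List [E a] ; [List [E a] ; [List [E num] ; [List [E c]]]]]]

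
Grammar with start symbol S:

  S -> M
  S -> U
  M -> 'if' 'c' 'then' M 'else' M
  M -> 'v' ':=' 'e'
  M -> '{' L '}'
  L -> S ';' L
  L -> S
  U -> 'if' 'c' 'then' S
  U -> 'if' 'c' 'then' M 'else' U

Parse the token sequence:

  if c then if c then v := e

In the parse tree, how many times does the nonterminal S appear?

[S [U if c then [S [U if c then [S [M v := e]]]]]]

3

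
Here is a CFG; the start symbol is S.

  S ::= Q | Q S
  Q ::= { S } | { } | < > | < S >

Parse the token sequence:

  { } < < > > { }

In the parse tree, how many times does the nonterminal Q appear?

4

[S [Q { }] [S [Q < [S [Q < >]] >] [S [Q { }]]]]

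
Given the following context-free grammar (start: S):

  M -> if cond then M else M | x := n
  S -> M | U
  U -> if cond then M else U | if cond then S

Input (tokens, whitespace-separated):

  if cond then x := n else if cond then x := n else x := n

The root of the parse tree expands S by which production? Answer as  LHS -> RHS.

[S [M if cond then [M x := n] else [M if cond then [M x := n] else [M x := n]]]]

S -> M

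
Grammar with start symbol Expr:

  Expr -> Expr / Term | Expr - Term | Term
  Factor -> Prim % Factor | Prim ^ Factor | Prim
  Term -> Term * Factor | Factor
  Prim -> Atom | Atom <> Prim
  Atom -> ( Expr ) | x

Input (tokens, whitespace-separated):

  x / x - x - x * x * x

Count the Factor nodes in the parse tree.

6

[Expr [Expr [Expr [Expr [Term [Factor [Prim [Atom x]]]]] / [Term [Factor [Prim [Atom x]]]]] - [Term [Factor [Prim [Atom x]]]]] - [Term [Term [Term [Factor [Prim [Atom x]]]] * [Factor [Prim [Atom x]]]] * [Factor [Prim [Atom x]]]]]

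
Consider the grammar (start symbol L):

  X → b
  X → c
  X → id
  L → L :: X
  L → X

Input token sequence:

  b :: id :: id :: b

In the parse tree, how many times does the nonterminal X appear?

[L [L [L [L [X b]] :: [X id]] :: [X id]] :: [X b]]

4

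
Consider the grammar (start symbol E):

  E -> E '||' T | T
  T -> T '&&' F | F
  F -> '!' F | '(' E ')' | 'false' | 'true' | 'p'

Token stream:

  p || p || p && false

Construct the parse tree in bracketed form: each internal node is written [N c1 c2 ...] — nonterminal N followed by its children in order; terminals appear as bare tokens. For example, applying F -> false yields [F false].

E
E || T
E || T || T
T || T || T
F || T || T
p || T || T
p || F || T
p || p || T
p || p || T && F
p || p || F && F
p || p || p && F
p || p || p && false

[E [E [E [T [F p]]] || [T [F p]]] || [T [T [F p]] && [F false]]]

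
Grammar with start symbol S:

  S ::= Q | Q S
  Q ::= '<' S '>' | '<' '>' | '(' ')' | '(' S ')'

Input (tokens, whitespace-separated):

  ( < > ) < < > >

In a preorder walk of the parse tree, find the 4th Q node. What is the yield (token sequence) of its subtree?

< >

[S [Q ( [S [Q < >]] )] [S [Q < [S [Q < >]] >]]]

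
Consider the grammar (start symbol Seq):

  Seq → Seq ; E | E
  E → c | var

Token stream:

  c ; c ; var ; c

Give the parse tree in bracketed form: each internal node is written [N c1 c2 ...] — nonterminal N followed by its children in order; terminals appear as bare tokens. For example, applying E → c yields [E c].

[Seq [Seq [Seq [Seq [E c]] ; [E c]] ; [E var]] ; [E c]]

Seq
Seq ; E
Seq ; E ; E
Seq ; E ; E ; E
E ; E ; E ; E
c ; E ; E ; E
c ; c ; E ; E
c ; c ; var ; E
c ; c ; var ; c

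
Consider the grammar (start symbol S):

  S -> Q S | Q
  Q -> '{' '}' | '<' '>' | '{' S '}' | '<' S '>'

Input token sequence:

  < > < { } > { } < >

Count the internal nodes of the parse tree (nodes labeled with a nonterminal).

10

[S [Q < >] [S [Q < [S [Q { }]] >] [S [Q { }] [S [Q < >]]]]]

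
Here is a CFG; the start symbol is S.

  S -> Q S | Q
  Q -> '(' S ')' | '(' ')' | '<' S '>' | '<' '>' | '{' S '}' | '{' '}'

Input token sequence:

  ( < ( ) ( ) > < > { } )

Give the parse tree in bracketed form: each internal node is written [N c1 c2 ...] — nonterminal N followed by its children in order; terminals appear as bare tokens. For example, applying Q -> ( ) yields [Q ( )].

S
Q
( S )
( Q S )
( < S > S )
( < Q S > S )
( < ( ) S > S )
( < ( ) Q > S )
( < ( ) ( ) > S )
( < ( ) ( ) > Q S )
( < ( ) ( ) > < > S )
( < ( ) ( ) > < > Q )
( < ( ) ( ) > < > { } )

[S [Q ( [S [Q < [S [Q ( )] [S [Q ( )]]] >] [S [Q < >] [S [Q { }]]]] )]]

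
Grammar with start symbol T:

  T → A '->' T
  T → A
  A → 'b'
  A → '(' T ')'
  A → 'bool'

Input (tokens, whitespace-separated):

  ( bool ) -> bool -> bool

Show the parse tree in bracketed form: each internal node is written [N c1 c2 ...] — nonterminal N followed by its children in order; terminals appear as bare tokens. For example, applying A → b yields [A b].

[T [A ( [T [A bool]] )] -> [T [A bool] -> [T [A bool]]]]

T
A -> T
( T ) -> T
( A ) -> T
( bool ) -> T
( bool ) -> A -> T
( bool ) -> bool -> T
( bool ) -> bool -> A
( bool ) -> bool -> bool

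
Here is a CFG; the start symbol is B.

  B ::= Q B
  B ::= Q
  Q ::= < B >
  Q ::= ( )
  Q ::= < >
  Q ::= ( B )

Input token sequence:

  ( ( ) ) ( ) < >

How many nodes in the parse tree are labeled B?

4

[B [Q ( [B [Q ( )]] )] [B [Q ( )] [B [Q < >]]]]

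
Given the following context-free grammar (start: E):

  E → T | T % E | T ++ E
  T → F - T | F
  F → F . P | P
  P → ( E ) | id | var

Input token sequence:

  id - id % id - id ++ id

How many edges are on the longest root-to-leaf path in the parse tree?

[E [T [F [P id]] - [T [F [P id]]]] % [E [T [F [P id]] - [T [F [P id]]]] ++ [E [T [F [P id]]]]]]

6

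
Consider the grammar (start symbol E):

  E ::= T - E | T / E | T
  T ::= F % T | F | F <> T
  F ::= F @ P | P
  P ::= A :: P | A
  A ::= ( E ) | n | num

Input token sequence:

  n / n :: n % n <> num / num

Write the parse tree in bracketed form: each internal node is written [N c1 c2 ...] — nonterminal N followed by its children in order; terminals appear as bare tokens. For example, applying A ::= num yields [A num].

[E [T [F [P [A n]]]] / [E [T [F [P [A n] :: [P [A n]]]] % [T [F [P [A n]]] <> [T [F [P [A num]]]]]] / [E [T [F [P [A num]]]]]]]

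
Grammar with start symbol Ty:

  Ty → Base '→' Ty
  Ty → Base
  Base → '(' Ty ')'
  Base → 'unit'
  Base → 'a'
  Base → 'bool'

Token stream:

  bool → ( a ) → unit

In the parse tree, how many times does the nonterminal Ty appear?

4

[Ty [Base bool] → [Ty [Base ( [Ty [Base a]] )] → [Ty [Base unit]]]]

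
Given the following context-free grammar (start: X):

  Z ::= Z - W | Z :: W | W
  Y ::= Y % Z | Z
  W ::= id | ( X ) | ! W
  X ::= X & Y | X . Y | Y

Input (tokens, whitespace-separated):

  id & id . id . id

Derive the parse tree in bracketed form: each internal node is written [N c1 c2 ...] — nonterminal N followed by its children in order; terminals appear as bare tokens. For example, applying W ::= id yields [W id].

X
X . Y
X . Y . Y
X & Y . Y . Y
Y & Y . Y . Y
Z & Y . Y . Y
W & Y . Y . Y
id & Y . Y . Y
id & Z . Y . Y
id & W . Y . Y
id & id . Y . Y
id & id . Z . Y
id & id . W . Y
id & id . id . Y
id & id . id . Z
id & id . id . W
id & id . id . id

[X [X [X [X [Y [Z [W id]]]] & [Y [Z [W id]]]] . [Y [Z [W id]]]] . [Y [Z [W id]]]]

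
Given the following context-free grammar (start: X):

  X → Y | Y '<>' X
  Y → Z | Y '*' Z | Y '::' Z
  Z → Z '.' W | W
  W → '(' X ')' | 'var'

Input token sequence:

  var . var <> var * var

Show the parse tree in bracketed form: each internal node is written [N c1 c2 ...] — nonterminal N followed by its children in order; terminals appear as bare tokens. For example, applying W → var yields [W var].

[X [Y [Z [Z [W var]] . [W var]]] <> [X [Y [Y [Z [W var]]] * [Z [W var]]]]]

X
Y <> X
Z <> X
Z . W <> X
W . W <> X
var . W <> X
var . var <> X
var . var <> Y
var . var <> Y * Z
var . var <> Z * Z
var . var <> W * Z
var . var <> var * Z
var . var <> var * W
var . var <> var * var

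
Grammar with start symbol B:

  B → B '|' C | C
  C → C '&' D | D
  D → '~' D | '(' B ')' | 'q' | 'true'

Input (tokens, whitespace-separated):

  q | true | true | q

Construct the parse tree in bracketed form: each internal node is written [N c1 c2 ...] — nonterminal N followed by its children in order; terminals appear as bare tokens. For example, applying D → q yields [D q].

[B [B [B [B [C [D q]]] | [C [D true]]] | [C [D true]]] | [C [D q]]]

B
B | C
B | C | C
B | C | C | C
C | C | C | C
D | C | C | C
q | C | C | C
q | D | C | C
q | true | C | C
q | true | D | C
q | true | true | C
q | true | true | D
q | true | true | q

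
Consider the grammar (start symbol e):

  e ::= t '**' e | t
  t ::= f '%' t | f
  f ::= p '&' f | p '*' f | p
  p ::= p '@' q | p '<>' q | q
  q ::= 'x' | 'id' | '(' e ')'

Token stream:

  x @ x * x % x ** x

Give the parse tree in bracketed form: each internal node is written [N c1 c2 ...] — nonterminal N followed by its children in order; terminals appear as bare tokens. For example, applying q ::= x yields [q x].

e
t ** e
f % t ** e
p * f % t ** e
p @ q * f % t ** e
q @ q * f % t ** e
x @ q * f % t ** e
x @ x * f % t ** e
x @ x * p % t ** e
x @ x * q % t ** e
x @ x * x % t ** e
x @ x * x % f ** e
x @ x * x % p ** e
x @ x * x % q ** e
x @ x * x % x ** e
x @ x * x % x ** t
x @ x * x % x ** f
x @ x * x % x ** p
x @ x * x % x ** q
x @ x * x % x ** x

[e [t [f [p [p [q x]] @ [q x]] * [f [p [q x]]]] % [t [f [p [q x]]]]] ** [e [t [f [p [q x]]]]]]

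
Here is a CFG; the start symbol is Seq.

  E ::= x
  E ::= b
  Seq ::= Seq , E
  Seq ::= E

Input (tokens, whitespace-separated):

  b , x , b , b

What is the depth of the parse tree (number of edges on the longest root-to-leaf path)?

[Seq [Seq [Seq [Seq [E b]] , [E x]] , [E b]] , [E b]]

5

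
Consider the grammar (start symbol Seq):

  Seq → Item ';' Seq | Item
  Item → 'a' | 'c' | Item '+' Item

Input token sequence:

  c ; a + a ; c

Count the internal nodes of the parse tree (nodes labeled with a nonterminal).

8

[Seq [Item c] ; [Seq [Item [Item a] + [Item a]] ; [Seq [Item c]]]]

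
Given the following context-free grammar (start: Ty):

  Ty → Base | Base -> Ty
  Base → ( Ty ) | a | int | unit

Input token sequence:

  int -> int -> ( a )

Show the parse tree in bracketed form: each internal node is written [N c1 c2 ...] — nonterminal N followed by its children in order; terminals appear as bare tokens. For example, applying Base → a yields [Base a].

Ty
Base -> Ty
int -> Ty
int -> Base -> Ty
int -> int -> Ty
int -> int -> Base
int -> int -> ( Ty )
int -> int -> ( Base )
int -> int -> ( a )

[Ty [Base int] -> [Ty [Base int] -> [Ty [Base ( [Ty [Base a]] )]]]]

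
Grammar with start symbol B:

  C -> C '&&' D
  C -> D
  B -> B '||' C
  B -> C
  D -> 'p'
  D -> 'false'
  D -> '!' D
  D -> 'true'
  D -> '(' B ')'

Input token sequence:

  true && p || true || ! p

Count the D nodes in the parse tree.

5

[B [B [B [C [C [D true]] && [D p]]] || [C [D true]]] || [C [D ! [D p]]]]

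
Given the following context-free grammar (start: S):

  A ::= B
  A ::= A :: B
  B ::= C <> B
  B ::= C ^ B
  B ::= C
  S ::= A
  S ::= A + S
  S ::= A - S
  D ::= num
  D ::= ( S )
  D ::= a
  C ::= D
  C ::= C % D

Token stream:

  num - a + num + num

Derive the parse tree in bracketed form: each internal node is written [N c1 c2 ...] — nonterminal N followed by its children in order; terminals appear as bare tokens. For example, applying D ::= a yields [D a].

[S [A [B [C [D num]]]] - [S [A [B [C [D a]]]] + [S [A [B [C [D num]]]] + [S [A [B [C [D num]]]]]]]]

S
A - S
B - S
C - S
D - S
num - S
num - A + S
num - B + S
num - C + S
num - D + S
num - a + S
num - a + A + S
num - a + B + S
num - a + C + S
num - a + D + S
num - a + num + S
num - a + num + A
num - a + num + B
num - a + num + C
num - a + num + D
num - a + num + num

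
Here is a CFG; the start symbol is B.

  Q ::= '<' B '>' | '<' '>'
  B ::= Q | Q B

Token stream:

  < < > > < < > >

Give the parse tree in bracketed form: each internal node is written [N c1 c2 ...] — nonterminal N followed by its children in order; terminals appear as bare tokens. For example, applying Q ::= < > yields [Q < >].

[B [Q < [B [Q < >]] >] [B [Q < [B [Q < >]] >]]]

B
Q B
< B > B
< Q > B
< < > > B
< < > > Q
< < > > < B >
< < > > < Q >
< < > > < < > >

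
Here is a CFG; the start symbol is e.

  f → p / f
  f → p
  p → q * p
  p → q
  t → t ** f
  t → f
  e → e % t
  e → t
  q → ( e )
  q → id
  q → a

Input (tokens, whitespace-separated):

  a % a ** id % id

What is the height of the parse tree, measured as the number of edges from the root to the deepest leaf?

7

[e [e [e [t [f [p [q a]]]]] % [t [t [f [p [q a]]]] ** [f [p [q id]]]]] % [t [f [p [q id]]]]]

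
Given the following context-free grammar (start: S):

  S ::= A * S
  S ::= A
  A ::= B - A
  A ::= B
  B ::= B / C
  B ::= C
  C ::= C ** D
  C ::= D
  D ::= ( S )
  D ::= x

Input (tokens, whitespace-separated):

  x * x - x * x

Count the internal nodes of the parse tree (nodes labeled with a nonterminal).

19

[S [A [B [C [D x]]]] * [S [A [B [C [D x]]] - [A [B [C [D x]]]]] * [S [A [B [C [D x]]]]]]]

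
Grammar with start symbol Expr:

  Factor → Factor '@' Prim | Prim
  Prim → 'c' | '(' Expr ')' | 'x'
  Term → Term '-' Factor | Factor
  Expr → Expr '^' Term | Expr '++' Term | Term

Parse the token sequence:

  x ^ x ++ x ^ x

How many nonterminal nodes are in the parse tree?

16

[Expr [Expr [Expr [Expr [Term [Factor [Prim x]]]] ^ [Term [Factor [Prim x]]]] ++ [Term [Factor [Prim x]]]] ^ [Term [Factor [Prim x]]]]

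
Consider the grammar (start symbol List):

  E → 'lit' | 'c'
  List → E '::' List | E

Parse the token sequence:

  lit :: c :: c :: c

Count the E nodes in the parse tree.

4

[List [E lit] :: [List [E c] :: [List [E c] :: [List [E c]]]]]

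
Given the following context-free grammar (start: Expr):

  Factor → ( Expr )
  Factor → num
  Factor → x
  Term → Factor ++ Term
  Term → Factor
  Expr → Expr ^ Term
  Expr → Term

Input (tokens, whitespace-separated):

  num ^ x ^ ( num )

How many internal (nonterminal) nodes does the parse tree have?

12

[Expr [Expr [Expr [Term [Factor num]]] ^ [Term [Factor x]]] ^ [Term [Factor ( [Expr [Term [Factor num]]] )]]]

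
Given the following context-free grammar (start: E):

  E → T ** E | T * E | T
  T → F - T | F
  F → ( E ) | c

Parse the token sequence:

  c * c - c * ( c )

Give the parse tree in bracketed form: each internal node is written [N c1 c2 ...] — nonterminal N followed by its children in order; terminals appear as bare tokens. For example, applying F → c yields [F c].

E
T * E
F * E
c * E
c * T * E
c * F - T * E
c * c - T * E
c * c - F * E
c * c - c * E
c * c - c * T
c * c - c * F
c * c - c * ( E )
c * c - c * ( T )
c * c - c * ( F )
c * c - c * ( c )

[E [T [F c]] * [E [T [F c] - [T [F c]]] * [E [T [F ( [E [T [F c]]] )]]]]]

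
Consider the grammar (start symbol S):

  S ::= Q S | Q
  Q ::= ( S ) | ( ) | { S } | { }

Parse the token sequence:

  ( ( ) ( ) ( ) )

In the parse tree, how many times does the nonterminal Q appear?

4

[S [Q ( [S [Q ( )] [S [Q ( )] [S [Q ( )]]]] )]]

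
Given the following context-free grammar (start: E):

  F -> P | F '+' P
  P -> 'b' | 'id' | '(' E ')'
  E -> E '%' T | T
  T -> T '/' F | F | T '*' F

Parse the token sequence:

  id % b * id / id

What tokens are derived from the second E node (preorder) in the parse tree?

[E [E [T [F [P id]]]] % [T [T [T [F [P b]]] * [F [P id]]] / [F [P id]]]]

id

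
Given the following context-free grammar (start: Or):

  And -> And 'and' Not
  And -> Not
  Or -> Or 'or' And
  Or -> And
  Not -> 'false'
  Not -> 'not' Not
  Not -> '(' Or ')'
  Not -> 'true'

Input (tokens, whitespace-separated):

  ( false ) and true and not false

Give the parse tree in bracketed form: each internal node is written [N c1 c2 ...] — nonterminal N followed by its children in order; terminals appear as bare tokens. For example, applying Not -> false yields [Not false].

[Or [And [And [And [Not ( [Or [And [Not false]]] )]] and [Not true]] and [Not not [Not false]]]]

Or
And
And and Not
And and Not and Not
Not and Not and Not
( Or ) and Not and Not
( And ) and Not and Not
( Not ) and Not and Not
( false ) and Not and Not
( false ) and true and Not
( false ) and true and not Not
( false ) and true and not false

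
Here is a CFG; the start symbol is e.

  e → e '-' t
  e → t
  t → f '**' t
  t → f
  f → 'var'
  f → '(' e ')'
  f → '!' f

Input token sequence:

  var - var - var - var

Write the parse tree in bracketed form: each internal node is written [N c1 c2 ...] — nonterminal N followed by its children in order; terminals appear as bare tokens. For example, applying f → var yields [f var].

e
e - t
e - t - t
e - t - t - t
t - t - t - t
f - t - t - t
var - t - t - t
var - f - t - t
var - var - t - t
var - var - f - t
var - var - var - t
var - var - var - f
var - var - var - var

[e [e [e [e [t [f var]]] - [t [f var]]] - [t [f var]]] - [t [f var]]]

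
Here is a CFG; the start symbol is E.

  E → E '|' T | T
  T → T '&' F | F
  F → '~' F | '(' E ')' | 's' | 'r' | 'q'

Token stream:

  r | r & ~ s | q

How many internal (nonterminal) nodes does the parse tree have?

[E [E [E [T [F r]]] | [T [T [F r]] & [F ~ [F s]]]] | [T [F q]]]

12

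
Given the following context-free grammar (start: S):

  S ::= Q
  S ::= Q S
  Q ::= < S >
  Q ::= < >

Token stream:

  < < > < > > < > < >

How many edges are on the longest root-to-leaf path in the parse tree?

[S [Q < [S [Q < >] [S [Q < >]]] >] [S [Q < >] [S [Q < >]]]]

5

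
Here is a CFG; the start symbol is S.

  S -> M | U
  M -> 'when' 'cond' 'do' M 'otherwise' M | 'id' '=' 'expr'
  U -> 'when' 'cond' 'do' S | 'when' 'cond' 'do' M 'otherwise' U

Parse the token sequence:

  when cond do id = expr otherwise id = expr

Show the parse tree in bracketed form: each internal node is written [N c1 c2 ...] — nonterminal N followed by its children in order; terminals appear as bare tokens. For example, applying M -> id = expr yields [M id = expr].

S
M
when cond do M otherwise M
when cond do id = expr otherwise M
when cond do id = expr otherwise id = expr

[S [M when cond do [M id = expr] otherwise [M id = expr]]]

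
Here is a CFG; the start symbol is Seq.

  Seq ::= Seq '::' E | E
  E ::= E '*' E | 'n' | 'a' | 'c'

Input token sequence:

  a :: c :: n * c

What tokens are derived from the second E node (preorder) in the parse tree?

[Seq [Seq [Seq [E a]] :: [E c]] :: [E [E n] * [E c]]]

c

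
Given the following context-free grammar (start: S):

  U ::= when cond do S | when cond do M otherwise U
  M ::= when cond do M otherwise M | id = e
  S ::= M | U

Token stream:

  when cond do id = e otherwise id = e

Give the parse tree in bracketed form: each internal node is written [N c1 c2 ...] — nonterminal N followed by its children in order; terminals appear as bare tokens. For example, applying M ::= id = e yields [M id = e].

[S [M when cond do [M id = e] otherwise [M id = e]]]

S
M
when cond do M otherwise M
when cond do id = e otherwise M
when cond do id = e otherwise id = e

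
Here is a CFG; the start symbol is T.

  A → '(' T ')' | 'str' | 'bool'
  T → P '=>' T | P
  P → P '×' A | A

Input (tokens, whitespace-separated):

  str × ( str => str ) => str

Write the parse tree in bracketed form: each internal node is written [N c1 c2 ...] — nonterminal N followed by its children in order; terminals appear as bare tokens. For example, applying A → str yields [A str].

[T [P [P [A str]] × [A ( [T [P [A str]] => [T [P [A str]]]] )]] => [T [P [A str]]]]

T
P => T
P × A => T
A × A => T
str × A => T
str × ( T ) => T
str × ( P => T ) => T
str × ( A => T ) => T
str × ( str => T ) => T
str × ( str => P ) => T
str × ( str => A ) => T
str × ( str => str ) => T
str × ( str => str ) => P
str × ( str => str ) => A
str × ( str => str ) => str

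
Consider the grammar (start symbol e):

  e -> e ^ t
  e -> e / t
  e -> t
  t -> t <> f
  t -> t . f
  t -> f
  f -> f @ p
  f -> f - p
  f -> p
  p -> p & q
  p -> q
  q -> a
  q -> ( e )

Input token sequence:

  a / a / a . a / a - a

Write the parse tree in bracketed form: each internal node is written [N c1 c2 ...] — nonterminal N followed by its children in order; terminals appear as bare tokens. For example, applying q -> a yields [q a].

[e [e [e [e [t [f [p [q a]]]]] / [t [f [p [q a]]]]] / [t [t [f [p [q a]]]] . [f [p [q a]]]]] / [t [f [f [p [q a]]] - [p [q a]]]]]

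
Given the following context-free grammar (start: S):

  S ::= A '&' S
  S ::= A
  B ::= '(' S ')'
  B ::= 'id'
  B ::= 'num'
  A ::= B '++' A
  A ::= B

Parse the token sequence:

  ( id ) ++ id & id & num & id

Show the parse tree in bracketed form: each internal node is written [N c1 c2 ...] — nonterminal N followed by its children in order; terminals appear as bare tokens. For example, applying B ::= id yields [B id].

[S [A [B ( [S [A [B id]]] )] ++ [A [B id]]] & [S [A [B id]] & [S [A [B num]] & [S [A [B id]]]]]]

S
A & S
B ++ A & S
( S ) ++ A & S
( A ) ++ A & S
( B ) ++ A & S
( id ) ++ A & S
( id ) ++ B & S
( id ) ++ id & S
( id ) ++ id & A & S
( id ) ++ id & B & S
( id ) ++ id & id & S
( id ) ++ id & id & A & S
( id ) ++ id & id & B & S
( id ) ++ id & id & num & S
( id ) ++ id & id & num & A
( id ) ++ id & id & num & B
( id ) ++ id & id & num & id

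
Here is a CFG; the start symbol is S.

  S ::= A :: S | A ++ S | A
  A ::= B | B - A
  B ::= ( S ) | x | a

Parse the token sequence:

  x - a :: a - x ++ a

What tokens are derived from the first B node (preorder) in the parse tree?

[S [A [B x] - [A [B a]]] :: [S [A [B a] - [A [B x]]] ++ [S [A [B a]]]]]

x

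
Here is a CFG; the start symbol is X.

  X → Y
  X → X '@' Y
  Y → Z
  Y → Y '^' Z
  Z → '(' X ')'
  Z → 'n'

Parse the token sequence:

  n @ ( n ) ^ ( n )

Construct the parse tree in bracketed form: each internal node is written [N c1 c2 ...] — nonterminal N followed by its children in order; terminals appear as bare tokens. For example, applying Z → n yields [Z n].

[X [X [Y [Z n]]] @ [Y [Y [Z ( [X [Y [Z n]]] )]] ^ [Z ( [X [Y [Z n]]] )]]]

X
X @ Y
Y @ Y
Z @ Y
n @ Y
n @ Y ^ Z
n @ Z ^ Z
n @ ( X ) ^ Z
n @ ( Y ) ^ Z
n @ ( Z ) ^ Z
n @ ( n ) ^ Z
n @ ( n ) ^ ( X )
n @ ( n ) ^ ( Y )
n @ ( n ) ^ ( Z )
n @ ( n ) ^ ( n )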